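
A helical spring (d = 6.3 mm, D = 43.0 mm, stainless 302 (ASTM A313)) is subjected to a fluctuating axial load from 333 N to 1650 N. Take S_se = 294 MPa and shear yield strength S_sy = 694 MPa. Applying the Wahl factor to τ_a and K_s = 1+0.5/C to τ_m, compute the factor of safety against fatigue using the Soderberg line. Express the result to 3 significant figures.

C = D/d = 43.0/6.3 = 6.8254; K_W = (4C−1)/(4C−4)+0.615/C = 1.2189; K_s = 1+0.5/C = 1.0733
F_a = (F_max−F_min)/2 = 658.5 N; F_m = (F_max+F_min)/2 = 991.5 N
τ_a = K_W·8F_aD/(πd³) = 1.2189 × 288.37 = 351.47 MPa
τ_m = K_s·8F_mD/(πd³) = 1.0733 × 434.19 = 466 MPa
Soderberg: 1/n_f = τ_a/S_se + τ_m/S_sy = 351.47/294 + 466/694 = 1.19549 + 0.67147 = 1.867
n_f = 1/1.867 = 0.5356

0.536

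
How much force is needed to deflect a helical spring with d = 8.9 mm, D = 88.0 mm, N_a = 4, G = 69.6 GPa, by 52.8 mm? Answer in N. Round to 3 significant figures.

1060 N

k = Gd⁴/(8D³N_a) = (69.6×10³)(8.9⁴)/(8·88.0³·4) = 20.025 N/mm
F = k·δ = 20.025 × 52.8 = 1057.3 N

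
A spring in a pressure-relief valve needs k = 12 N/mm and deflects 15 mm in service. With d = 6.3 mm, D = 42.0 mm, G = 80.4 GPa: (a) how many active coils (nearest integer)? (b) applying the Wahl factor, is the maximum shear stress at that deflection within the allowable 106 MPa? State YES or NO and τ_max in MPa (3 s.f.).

N_a = Gd⁴/(8D³k) = (80.4×10³)(6.3⁴)/(8·42.0³·12) = 17.81 → N_a = 18
Actual rate k = Gd⁴/(8D³·18) = 11.872 N/mm
Working load F = kδ = 11.872·15 = 178.07 N
C = 42.0/6.3 = 6.6667; K_W = (4C−1)/(4C−4)+0.615/C = 1.2246
τ_max = K_W·8FD/(πd³) = 1.2246·76.167 = 93.274 MPa
τ_max ≤ 106 MPa → acceptable

(a) 18 coils; (b) YES, τ_max = 93.3 MPa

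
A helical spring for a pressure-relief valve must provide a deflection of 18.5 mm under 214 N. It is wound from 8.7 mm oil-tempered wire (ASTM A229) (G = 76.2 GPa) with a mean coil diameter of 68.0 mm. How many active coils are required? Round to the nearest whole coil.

Required rate k = F/δ = 214/18.5 = 11.568 N/mm
N_a = Gd⁴/(8D³k) = (76.2×10³ × 8.7⁴)/(8 × 68.0³ × 11.568)
    = 4.36548e+08 / 2.90977e+07 = 15 → 15 coils

15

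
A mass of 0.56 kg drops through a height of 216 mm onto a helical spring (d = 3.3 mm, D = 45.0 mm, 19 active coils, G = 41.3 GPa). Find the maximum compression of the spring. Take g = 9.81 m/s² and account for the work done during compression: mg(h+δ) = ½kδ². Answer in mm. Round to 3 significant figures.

k = Gd⁴/(8D³N_a) = (41.3×10³)(3.3⁴)/(8·45.0³·19) = 0.35361 N/mm
W = mg = 0.56 × 9.81 = 5.4936 N
½kδ² − Wδ − Wh = 0 → δ = (W + √(W² + 2kWh))/k
δ = (5.4936 + √(30.18 + 839.2))/0.35361 = (5.4936 + 29.485)/0.35361 = 98.919 mm

98.9 mm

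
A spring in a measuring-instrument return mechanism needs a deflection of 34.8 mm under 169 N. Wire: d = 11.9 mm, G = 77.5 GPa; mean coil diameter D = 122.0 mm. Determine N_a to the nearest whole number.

Required rate k = F/δ = 169/34.8 = 4.8563 N/mm
N_a = Gd⁴/(8D³k) = (77.5×10³ × 11.9⁴)/(8 × 122.0³ × 4.8563)
    = 1.55414e+09 / 7.05467e+07 = 22.03 → 22 coils

22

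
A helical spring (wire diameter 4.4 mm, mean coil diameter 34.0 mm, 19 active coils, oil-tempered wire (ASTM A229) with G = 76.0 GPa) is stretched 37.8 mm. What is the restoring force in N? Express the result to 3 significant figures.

180 N

k = Gd⁴/(8D³N_a) = (76.0×10³)(4.4⁴)/(8·34.0³·19) = 4.7681 N/mm
F = k·δ = 4.7681 × 37.8 = 180.23 N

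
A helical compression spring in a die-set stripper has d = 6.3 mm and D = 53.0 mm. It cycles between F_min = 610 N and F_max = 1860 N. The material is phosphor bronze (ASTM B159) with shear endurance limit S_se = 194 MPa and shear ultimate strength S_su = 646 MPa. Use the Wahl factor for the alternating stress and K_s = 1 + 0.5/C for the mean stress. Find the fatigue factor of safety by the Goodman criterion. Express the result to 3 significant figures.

0.319

C = D/d = 53.0/6.3 = 8.4127; K_W = (4C−1)/(4C−4)+0.615/C = 1.1743; K_s = 1+0.5/C = 1.0594
F_a = (F_max−F_min)/2 = 625 N; F_m = (F_max+F_min)/2 = 1235 N
τ_a = K_W·8F_aD/(πd³) = 1.1743 × 337.35 = 396.14 MPa
τ_m = K_s·8F_mD/(πd³) = 1.0594 × 666.59 = 706.21 MPa
Goodman: 1/n_f = τ_a/S_se + τ_m/S_su = 396.14/194 + 706.21/646 = 2.04195 + 1.09321 = 3.1352
n_f = 1/3.1352 = 0.319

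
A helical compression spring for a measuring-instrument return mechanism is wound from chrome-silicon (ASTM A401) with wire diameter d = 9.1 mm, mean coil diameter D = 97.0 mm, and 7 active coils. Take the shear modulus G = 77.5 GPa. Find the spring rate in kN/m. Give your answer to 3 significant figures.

10.4 kN/m

k = Gd⁴/(8D³N_a) = (77.5×10³ × 9.1⁴) / (8 × 97.0³ × 7)
  = 5.31456e+08 / 5.11097e+07 = 10.398 N/mm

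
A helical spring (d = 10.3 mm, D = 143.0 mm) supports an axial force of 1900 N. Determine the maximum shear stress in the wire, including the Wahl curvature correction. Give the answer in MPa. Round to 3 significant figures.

698 MPa

Spring index C = D/d = 143.0/10.3 = 13.8835
K_W = (4C−1)/(4C−4) + 0.615/C = 54.534/51.534 + 0.0443 = 1.1025
τ₀ = 8FD/(πd³) = 8·1900·143.0/(π·10.3³) = 2.1736e+06/3432.9 = 633.17 MPa
τ_max = K·τ₀ = 1.1025 × 633.17 = 698.07 MPa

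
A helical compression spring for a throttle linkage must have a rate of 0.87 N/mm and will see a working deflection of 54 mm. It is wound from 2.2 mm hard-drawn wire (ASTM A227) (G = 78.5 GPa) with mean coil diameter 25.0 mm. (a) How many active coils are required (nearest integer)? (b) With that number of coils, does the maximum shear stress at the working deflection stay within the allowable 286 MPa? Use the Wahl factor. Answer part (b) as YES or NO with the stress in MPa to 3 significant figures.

N_a = Gd⁴/(8D³k) = (78.5×10³)(2.2⁴)/(8·25.0³·0.87) = 16.91 → N_a = 17
Actual rate k = Gd⁴/(8D³·17) = 0.86537 N/mm
Working load F = kδ = 0.86537·54 = 46.73 N
C = 25.0/2.2 = 11.3636; K_W = (4C−1)/(4C−4)+0.615/C = 1.1265
τ_max = K_W·8FD/(πd³) = 1.1265·279.39 = 314.73 MPa
τ_max > 286 MPa → exceeds allowable

(a) 17 coils; (b) NO, τ_max = 315 MPa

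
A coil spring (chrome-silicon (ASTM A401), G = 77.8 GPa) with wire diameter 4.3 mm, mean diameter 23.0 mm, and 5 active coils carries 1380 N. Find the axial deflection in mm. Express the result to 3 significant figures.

k = Gd⁴/(8D³N_a) = (77.8×10³)(4.3⁴)/(8·23.0³·5) = 54.652 N/mm
δ = F/k = 1380 / 54.652 = 25.25 mm

25.3 mm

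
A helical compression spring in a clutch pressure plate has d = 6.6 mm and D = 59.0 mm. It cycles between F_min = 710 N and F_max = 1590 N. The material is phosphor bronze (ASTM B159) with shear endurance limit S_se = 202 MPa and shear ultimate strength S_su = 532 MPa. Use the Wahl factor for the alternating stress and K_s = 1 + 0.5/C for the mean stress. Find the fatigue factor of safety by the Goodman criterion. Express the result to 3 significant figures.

0.397

C = D/d = 59.0/6.6 = 8.9394; K_W = (4C−1)/(4C−4)+0.615/C = 1.1633; K_s = 1+0.5/C = 1.0559
F_a = (F_max−F_min)/2 = 440 N; F_m = (F_max+F_min)/2 = 1150 N
τ_a = K_W·8F_aD/(πd³) = 1.1633 × 229.94 = 267.48 MPa
τ_m = K_s·8F_mD/(πd³) = 1.0559 × 600.98 = 634.59 MPa
Goodman: 1/n_f = τ_a/S_se + τ_m/S_su = 267.48/202 + 634.59/532 = 1.32416 + 1.19284 = 2.517
n_f = 1/2.517 = 0.3973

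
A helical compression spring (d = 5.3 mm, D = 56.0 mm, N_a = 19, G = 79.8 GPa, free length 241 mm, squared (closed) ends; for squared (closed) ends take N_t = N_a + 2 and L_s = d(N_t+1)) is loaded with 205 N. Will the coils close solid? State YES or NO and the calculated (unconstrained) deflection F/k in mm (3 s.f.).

NO, δ = 86.9 mm

k = Gd⁴/(8D³N_a) = (79.8×10³)(5.3⁴)/(8·56.0³·19) = 2.3588 N/mm
N_t = 21; L_s = 5.3·22 = 116.6 mm; δ_solid = L₀ − L_s = 241 − 116.6 = 124.4 mm
δ = F/k = 205/2.3588 = 86.907 mm
δ < δ_solid → spring does not go solid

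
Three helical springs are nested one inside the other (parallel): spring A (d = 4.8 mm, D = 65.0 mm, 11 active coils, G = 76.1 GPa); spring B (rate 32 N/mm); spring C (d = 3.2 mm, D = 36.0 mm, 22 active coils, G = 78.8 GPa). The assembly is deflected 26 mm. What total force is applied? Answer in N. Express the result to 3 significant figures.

902 N

k_A = Gd⁴/(8D³N_a) = (76.1×10³)(4.8⁴)/(8·65.0³·11) = 1.6716 N/mm
k_C = Gd⁴/(8D³N_a) = (78.8×10³)(3.2⁴)/(8·36.0³·22) = 1.0063 N/mm
Parallel: k_eq = 1.6716 + 32 + 1.0063 = 34.678 N/mm
F = k_eq·δ = 34.678·26 = 901.62 N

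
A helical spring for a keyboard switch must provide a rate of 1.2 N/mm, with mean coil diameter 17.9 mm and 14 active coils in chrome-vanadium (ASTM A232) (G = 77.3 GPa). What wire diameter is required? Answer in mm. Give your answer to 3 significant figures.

d = (8D³N_a·k / G)^(1/4) = (8·17.9³·14·1.2 / (77.3×10³))^0.25
  = (9.9719)^0.25 = 1.7770 mm

1.78 mm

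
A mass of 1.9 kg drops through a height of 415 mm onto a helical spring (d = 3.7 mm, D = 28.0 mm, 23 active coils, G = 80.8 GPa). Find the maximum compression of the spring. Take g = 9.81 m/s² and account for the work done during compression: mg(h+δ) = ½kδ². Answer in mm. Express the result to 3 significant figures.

k = Gd⁴/(8D³N_a) = (80.8×10³)(3.7⁴)/(8·28.0³·23) = 3.7491 N/mm
W = mg = 1.9 × 9.81 = 18.639 N
½kδ² − Wδ − Wh = 0 → δ = (W + √(W² + 2kWh))/k
δ = (18.639 + √(347.41 + 57999.9))/3.7491 = (18.639 + 241.55)/3.7491 = 69.401 mm

69.4 mm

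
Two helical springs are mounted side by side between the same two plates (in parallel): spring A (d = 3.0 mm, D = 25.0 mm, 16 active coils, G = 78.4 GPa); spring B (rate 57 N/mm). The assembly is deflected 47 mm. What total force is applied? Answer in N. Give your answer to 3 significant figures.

2830 N

k_A = Gd⁴/(8D³N_a) = (78.4×10³)(3.0⁴)/(8·25.0³·16) = 3.1752 N/mm
Parallel: k_eq = 3.1752 + 57 = 60.175 N/mm
F = k_eq·δ = 60.175·47 = 2828.2 N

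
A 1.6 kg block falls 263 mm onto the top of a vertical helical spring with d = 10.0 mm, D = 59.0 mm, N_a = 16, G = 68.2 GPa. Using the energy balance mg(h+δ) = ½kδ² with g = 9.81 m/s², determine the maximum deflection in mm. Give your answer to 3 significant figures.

18.5 mm

k = Gd⁴/(8D³N_a) = (68.2×10³)(10.0⁴)/(8·59.0³·16) = 25.943 N/mm
W = mg = 1.6 × 9.81 = 15.696 N
½kδ² − Wδ − Wh = 0 → δ = (W + √(W² + 2kWh))/k
δ = (15.696 + √(246.36 + 214187))/25.943 = (15.696 + 463.07)/25.943 = 18.455 mm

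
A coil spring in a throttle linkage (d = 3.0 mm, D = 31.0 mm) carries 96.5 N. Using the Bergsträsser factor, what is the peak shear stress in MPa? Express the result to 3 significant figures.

319 MPa

Spring index C = D/d = 31.0/3.0 = 10.3333
K_B = (4C+2)/(4C−3) = 43.333/38.333 = 1.1304
τ₀ = 8FD/(πd³) = 8·96.5·31.0/(π·3.0³) = 23932/84.823 = 282.14 MPa
τ_max = K·τ₀ = 1.1304 × 282.14 = 318.94 MPa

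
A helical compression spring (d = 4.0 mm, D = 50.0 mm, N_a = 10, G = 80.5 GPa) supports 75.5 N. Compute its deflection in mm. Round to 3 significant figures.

k = Gd⁴/(8D³N_a) = (80.5×10³)(4.0⁴)/(8·50.0³·10) = 2.0608 N/mm
δ = F/k = 75.5 / 2.0608 = 36.636 mm

36.6 mm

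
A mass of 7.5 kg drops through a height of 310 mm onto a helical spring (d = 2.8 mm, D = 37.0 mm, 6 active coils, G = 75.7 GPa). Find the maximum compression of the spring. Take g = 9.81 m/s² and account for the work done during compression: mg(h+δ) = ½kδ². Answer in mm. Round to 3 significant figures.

198 mm

k = Gd⁴/(8D³N_a) = (75.7×10³)(2.8⁴)/(8·37.0³·6) = 1.9137 N/mm
W = mg = 7.5 × 9.81 = 73.575 N
½kδ² − Wδ − Wh = 0 → δ = (W + √(W² + 2kWh))/k
δ = (73.575 + √(5413.3 + 87297.9))/1.9137 = (73.575 + 304.49)/1.9137 = 197.55 mm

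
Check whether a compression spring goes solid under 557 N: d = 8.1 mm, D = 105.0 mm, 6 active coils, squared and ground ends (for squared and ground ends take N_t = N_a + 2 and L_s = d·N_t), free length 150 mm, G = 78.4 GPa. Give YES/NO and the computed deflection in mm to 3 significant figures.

k = Gd⁴/(8D³N_a) = (78.4×10³)(8.1⁴)/(8·105.0³·6) = 6.0736 N/mm
N_t = 8; L_s = 8.1·8 = 64.8 mm; δ_solid = L₀ − L_s = 150 − 64.8 = 85.2 mm
δ = F/k = 557/6.0736 = 91.708 mm
δ ≥ δ_solid → spring goes solid

YES, δ = 91.7 mm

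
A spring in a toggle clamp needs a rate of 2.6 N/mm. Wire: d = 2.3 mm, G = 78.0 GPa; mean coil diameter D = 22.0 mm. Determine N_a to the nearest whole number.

10

N_a = Gd⁴/(8D³k) = (78.0×10³ × 2.3⁴)/(8 × 22.0³ × 2.6)
    = 2.18276e+06 / 221478 = 9.855 → 10 coils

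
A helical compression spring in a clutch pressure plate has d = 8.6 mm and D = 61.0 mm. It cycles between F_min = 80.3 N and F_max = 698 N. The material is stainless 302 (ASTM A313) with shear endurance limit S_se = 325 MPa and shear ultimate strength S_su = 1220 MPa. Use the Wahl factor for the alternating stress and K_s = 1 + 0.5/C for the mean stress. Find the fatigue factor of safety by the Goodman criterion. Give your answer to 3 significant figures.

C = D/d = 61.0/8.6 = 7.0930; K_W = (4C−1)/(4C−4)+0.615/C = 1.2098; K_s = 1+0.5/C = 1.0705
F_a = (F_max−F_min)/2 = 308.85 N; F_m = (F_max+F_min)/2 = 389.15 N
τ_a = K_W·8F_aD/(πd³) = 1.2098 × 75.426 = 91.25 MPa
τ_m = K_s·8F_mD/(πd³) = 1.0705 × 95.037 = 101.74 MPa
Goodman: 1/n_f = τ_a/S_se + τ_m/S_su = 91.25/325 + 101.74/1220 = 0.28077 + 0.08339 = 0.36416
n_f = 1/0.36416 = 2.746

2.75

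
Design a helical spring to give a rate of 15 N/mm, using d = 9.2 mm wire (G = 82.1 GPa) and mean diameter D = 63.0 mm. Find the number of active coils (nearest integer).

N_a = Gd⁴/(8D³k) = (82.1×10³ × 9.2⁴)/(8 × 63.0³ × 15)
    = 5.88159e+08 / 3.00056e+07 = 19.6 → 20 coils

20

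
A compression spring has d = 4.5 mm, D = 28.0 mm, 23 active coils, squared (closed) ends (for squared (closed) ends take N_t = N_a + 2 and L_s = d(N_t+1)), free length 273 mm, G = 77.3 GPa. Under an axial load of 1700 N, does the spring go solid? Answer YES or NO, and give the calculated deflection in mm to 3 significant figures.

YES, δ = 217 mm

k = Gd⁴/(8D³N_a) = (77.3×10³)(4.5⁴)/(8·28.0³·23) = 7.8476 N/mm
N_t = 25; L_s = 4.5·26 = 117 mm; δ_solid = L₀ − L_s = 273 − 117 = 156 mm
δ = F/k = 1700/7.8476 = 216.63 mm
δ ≥ δ_solid → spring goes solid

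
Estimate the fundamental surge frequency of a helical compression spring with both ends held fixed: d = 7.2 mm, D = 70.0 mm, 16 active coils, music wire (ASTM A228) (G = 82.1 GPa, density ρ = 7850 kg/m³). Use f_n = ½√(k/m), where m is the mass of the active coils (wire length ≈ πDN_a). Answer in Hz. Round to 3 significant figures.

k = Gd⁴/(8D³N_a) = (82.1×10³)(7.2⁴)/(8·70.0³·16) = 5.0254 N/mm = 5025.4 N/m
Wire length L = πDN_a = π·70.0·16 = 3518.6 mm
m = ρ·(πd²/4)·L = 7850 × 40.715×10⁻⁶ m² × 3.5186 m = 1.1246 kg
f_n = ½√(k/m) = 0.5·√(5025.4/1.1246) = 0.5·√(4468.7) = 33.424 Hz

33.4 Hz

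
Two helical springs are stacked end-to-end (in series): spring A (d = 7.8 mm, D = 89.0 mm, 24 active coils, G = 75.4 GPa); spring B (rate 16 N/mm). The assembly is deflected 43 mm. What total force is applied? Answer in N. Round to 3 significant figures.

78.5 N

k_A = Gd⁴/(8D³N_a) = (75.4×10³)(7.8⁴)/(8·89.0³·24) = 2.062 N/mm
Series: 1/k_eq = 1/2.062 + 1/16 = 0.54748; k_eq = 1.8266 N/mm
F = k_eq·δ = 1.8266·43 = 78.542 N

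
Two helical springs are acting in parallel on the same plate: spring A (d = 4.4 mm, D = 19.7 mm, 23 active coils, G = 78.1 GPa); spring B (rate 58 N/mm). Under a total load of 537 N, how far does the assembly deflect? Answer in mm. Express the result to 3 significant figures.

k_A = Gd⁴/(8D³N_a) = (78.1×10³)(4.4⁴)/(8·19.7³·23) = 20.809 N/mm
Parallel: k_eq = 20.809 + 58 = 78.809 N/mm
δ = F/k_eq = 537/78.809 = 6.814 mm

6.81 mm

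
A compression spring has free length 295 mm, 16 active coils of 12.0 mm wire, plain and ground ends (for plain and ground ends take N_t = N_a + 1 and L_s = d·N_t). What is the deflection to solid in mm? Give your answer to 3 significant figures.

N_t = 17; L_s = 12.0·17 = 204 mm
δ_solid = L₀ − L_s = 295 − 204 = 91 mm

91.0 mm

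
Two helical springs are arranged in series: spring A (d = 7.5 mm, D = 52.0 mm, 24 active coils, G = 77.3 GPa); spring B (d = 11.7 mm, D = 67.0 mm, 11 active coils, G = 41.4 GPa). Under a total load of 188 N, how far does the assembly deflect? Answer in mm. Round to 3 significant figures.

k_A = Gd⁴/(8D³N_a) = (77.3×10³)(7.5⁴)/(8·52.0³·24) = 9.0597 N/mm
k_B = Gd⁴/(8D³N_a) = (41.4×10³)(11.7⁴)/(8·67.0³·11) = 29.311 N/mm
Series: 1/k_eq = 1/9.0597 + 1/29.311 = 0.1445; k_eq = 6.9206 N/mm
δ = F/k_eq = 188/6.9206 = 27.165 mm

27.2 mm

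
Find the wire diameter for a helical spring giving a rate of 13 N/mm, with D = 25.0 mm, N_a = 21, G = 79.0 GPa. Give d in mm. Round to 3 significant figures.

d = (8D³N_a·k / G)^(1/4) = (8·25.0³·21·13 / (79.0×10³))^0.25
  = (431.96)^0.25 = 4.5589 mm

4.56 mm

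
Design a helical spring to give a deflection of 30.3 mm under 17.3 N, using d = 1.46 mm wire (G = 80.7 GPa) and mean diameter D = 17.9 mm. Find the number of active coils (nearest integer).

14

Required rate k = F/δ = 17.3/30.3 = 0.57096 N/mm
N_a = Gd⁴/(8D³k) = (80.7×10³ × 1.46⁴)/(8 × 17.9³ × 0.57096)
    = 366678 / 26197.1 = 14 → 14 coils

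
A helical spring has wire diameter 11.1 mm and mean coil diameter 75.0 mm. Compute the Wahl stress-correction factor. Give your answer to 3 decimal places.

C = D/d = 75.0/11.1 = 6.7568
K_W = (4C−1)/(4C−4) + 0.615/C = 26.027/23.027 + 0.0910 = 1.2213

1.221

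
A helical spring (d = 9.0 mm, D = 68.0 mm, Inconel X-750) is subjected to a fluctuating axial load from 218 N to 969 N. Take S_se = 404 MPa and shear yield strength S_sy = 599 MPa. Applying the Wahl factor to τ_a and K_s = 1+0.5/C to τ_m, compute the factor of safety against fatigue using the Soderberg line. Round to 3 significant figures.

1.94

C = D/d = 68.0/9.0 = 7.5556; K_W = (4C−1)/(4C−4)+0.615/C = 1.1958; K_s = 1+0.5/C = 1.0662
F_a = (F_max−F_min)/2 = 375.5 N; F_m = (F_max+F_min)/2 = 593.5 N
τ_a = K_W·8F_aD/(πd³) = 1.1958 × 89.193 = 106.66 MPa
τ_m = K_s·8F_mD/(πd³) = 1.0662 × 140.98 = 150.3 MPa
Soderberg: 1/n_f = τ_a/S_se + τ_m/S_sy = 106.66/404 + 150.3/599 = 0.26400 + 0.25093 = 0.51493
n_f = 1/0.51493 = 1.942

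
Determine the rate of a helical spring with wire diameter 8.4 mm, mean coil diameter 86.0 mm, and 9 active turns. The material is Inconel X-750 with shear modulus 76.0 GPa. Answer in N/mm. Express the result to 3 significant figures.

8.26 N/mm

k = Gd⁴/(8D³N_a) = (76.0×10³ × 8.4⁴) / (8 × 86.0³ × 9)
  = 3.78382e+08 / 4.5796e+07 = 8.2623 N/mm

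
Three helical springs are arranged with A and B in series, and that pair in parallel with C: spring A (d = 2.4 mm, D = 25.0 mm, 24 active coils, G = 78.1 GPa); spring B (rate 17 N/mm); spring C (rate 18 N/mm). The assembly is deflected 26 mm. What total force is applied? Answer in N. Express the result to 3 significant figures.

489 N

k_A = Gd⁴/(8D³N_a) = (78.1×10³)(2.4⁴)/(8·25.0³·24) = 0.86372 N/mm
Springs A,B series: k_AB = 1/(1/0.86372+1/17) = 0.82196 N/mm; parallel with C: k_eq = 0.82196+18 = 18.822 N/mm
F = k_eq·δ = 18.822·26 = 489.37 N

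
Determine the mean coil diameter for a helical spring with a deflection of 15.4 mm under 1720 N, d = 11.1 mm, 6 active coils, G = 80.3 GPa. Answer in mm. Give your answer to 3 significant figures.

Required rate k = F/δ = 1720/15.4 = 111.69 N/mm
D = (Gd⁴/(8N_a·k))^(1/3) = (80.3×10³·11.1⁴/(8·6·111.69))^(1/3)
  = (227383)^(1/3) = 61.0360 mm

61.0 mm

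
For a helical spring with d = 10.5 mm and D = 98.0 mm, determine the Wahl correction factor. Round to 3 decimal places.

1.156

C = D/d = 98.0/10.5 = 9.3333
K_W = (4C−1)/(4C−4) + 0.615/C = 36.333/33.333 + 0.0659 = 1.1559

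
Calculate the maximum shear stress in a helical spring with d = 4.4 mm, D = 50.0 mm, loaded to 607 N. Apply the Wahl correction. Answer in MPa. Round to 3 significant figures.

1020 MPa

Spring index C = D/d = 50.0/4.4 = 11.3636
K_W = (4C−1)/(4C−4) + 0.615/C = 44.455/41.455 + 0.0541 = 1.1265
τ₀ = 8FD/(πd³) = 8·607·50.0/(π·4.4³) = 242800/267.61 = 907.28 MPa
τ_max = K·τ₀ = 1.1265 × 907.28 = 1022 MPa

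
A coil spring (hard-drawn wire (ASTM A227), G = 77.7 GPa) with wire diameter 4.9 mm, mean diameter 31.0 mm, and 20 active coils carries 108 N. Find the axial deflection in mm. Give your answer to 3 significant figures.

k = Gd⁴/(8D³N_a) = (77.7×10³)(4.9⁴)/(8·31.0³·20) = 9.3972 N/mm
δ = F/k = 108 / 9.3972 = 11.493 mm

11.5 mm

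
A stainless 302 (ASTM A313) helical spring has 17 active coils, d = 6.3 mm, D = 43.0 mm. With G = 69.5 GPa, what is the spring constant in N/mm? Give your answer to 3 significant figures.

10.1 N/mm

k = Gd⁴/(8D³N_a) = (69.5×10³ × 6.3⁴) / (8 × 43.0³ × 17)
  = 1.09483e+08 / 1.0813e+07 = 10.125 N/mm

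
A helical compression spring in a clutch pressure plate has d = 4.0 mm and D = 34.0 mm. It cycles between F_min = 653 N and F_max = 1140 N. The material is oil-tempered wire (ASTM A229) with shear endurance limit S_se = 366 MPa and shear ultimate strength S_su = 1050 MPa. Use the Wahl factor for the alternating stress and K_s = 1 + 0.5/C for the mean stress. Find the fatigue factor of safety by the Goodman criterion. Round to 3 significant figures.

C = D/d = 34.0/4.0 = 8.5000; K_W = (4C−1)/(4C−4)+0.615/C = 1.1724; K_s = 1+0.5/C = 1.0588
F_a = (F_max−F_min)/2 = 243.5 N; F_m = (F_max+F_min)/2 = 896.5 N
τ_a = K_W·8F_aD/(πd³) = 1.1724 × 329.41 = 386.19 MPa
τ_m = K_s·8F_mD/(πd³) = 1.0588 × 1212.8 = 1284.1 MPa
Goodman: 1/n_f = τ_a/S_se + τ_m/S_su = 386.19/366 + 1284.1/1050 = 1.05515 + 1.22299 = 2.2781
n_f = 1/2.2781 = 0.439

0.439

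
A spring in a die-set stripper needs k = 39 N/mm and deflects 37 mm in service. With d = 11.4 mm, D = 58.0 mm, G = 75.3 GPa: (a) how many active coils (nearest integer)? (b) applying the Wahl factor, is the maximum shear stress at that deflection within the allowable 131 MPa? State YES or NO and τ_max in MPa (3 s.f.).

N_a = Gd⁴/(8D³k) = (75.3×10³)(11.4⁴)/(8·58.0³·39) = 20.89 → N_a = 21
Actual rate k = Gd⁴/(8D³·21) = 38.799 N/mm
Working load F = kδ = 38.799·37 = 1435.6 N
C = 58.0/11.4 = 5.0877; K_W = (4C−1)/(4C−4)+0.615/C = 1.3044
τ_max = K_W·8FD/(πd³) = 1.3044·143.11 = 186.67 MPa
τ_max > 131 MPa → exceeds allowable

(a) 21 coils; (b) NO, τ_max = 187 MPa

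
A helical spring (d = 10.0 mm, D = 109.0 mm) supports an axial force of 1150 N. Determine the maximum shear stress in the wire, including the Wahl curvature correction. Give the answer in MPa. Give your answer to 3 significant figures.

361 MPa

Spring index C = D/d = 109.0/10.0 = 10.9000
K_W = (4C−1)/(4C−4) + 0.615/C = 42.600/39.600 + 0.0564 = 1.1322
τ₀ = 8FD/(πd³) = 8·1150·109.0/(π·10.0³) = 1.0028e+06/3141.6 = 319.2 MPa
τ_max = K·τ₀ = 1.1322 × 319.2 = 361.39 MPa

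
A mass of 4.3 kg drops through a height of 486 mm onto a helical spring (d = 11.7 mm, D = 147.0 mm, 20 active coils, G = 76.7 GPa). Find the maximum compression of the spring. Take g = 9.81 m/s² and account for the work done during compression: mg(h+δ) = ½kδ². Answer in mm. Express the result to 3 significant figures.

k = Gd⁴/(8D³N_a) = (76.7×10³)(11.7⁴)/(8·147.0³·20) = 2.8279 N/mm
W = mg = 4.3 × 9.81 = 42.183 N
½kδ² − Wδ − Wh = 0 → δ = (W + √(W² + 2kWh))/k
δ = (42.183 + √(1779.4 + 115950))/2.8279 = (42.183 + 343.12)/2.8279 = 136.25 mm

136 mm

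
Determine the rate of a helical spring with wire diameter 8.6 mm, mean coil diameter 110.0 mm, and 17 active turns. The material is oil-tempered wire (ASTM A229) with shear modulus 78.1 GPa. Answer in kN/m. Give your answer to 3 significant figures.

2.36 kN/m

k = Gd⁴/(8D³N_a) = (78.1×10³ × 8.6⁴) / (8 × 110.0³ × 17)
  = 4.27213e+08 / 1.81016e+08 = 2.3601 N/mm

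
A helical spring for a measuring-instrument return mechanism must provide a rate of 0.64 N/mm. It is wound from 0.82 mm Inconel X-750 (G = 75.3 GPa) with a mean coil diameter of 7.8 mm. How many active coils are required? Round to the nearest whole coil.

N_a = Gd⁴/(8D³k) = (75.3×10³ × 0.82⁴)/(8 × 7.8³ × 0.64)
    = 34044.8 / 2429.71 = 14.01 → 14 coils

14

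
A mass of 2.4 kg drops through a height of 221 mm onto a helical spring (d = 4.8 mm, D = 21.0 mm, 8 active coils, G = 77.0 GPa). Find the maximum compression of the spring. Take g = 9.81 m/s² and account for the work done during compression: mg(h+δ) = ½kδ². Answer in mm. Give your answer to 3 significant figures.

12.6 mm

k = Gd⁴/(8D³N_a) = (77.0×10³)(4.8⁴)/(8·21.0³·8) = 68.963 N/mm
W = mg = 2.4 × 9.81 = 23.544 N
½kδ² − Wδ − Wh = 0 → δ = (W + √(W² + 2kWh))/k
δ = (23.544 + √(554.32 + 717663))/68.963 = (23.544 + 847.48)/68.963 = 12.63 mm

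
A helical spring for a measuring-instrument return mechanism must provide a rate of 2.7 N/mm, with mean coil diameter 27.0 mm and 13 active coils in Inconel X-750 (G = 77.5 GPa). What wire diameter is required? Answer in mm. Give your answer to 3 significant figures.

d = (8D³N_a·k / G)^(1/4) = (8·27.0³·13·2.7 / (77.5×10³))^0.25
  = (71.316)^0.25 = 2.9060 mm

2.91 mm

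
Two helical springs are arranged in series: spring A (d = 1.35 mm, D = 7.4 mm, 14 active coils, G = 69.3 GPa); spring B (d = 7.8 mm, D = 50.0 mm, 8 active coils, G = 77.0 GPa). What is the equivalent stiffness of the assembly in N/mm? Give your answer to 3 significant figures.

k_A = Gd⁴/(8D³N_a) = (69.3×10³)(1.35⁴)/(8·7.4³·14) = 5.0717 N/mm
k_B = Gd⁴/(8D³N_a) = (77.0×10³)(7.8⁴)/(8·50.0³·8) = 35.627 N/mm
Series: 1/k_eq = 1/5.0717 + 1/35.627 = 0.22524; k_eq = 4.4397 N/mm

4.44 N/mm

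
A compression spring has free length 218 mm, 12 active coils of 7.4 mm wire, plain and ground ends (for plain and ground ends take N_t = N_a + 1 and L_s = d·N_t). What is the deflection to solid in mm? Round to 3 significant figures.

N_t = 13; L_s = 7.4·13 = 96.2 mm
δ_solid = L₀ − L_s = 218 − 96.2 = 121.8 mm

122 mm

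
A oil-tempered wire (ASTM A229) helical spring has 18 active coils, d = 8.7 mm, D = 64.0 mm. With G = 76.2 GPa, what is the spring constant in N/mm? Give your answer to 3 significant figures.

11.6 N/mm

k = Gd⁴/(8D³N_a) = (76.2×10³ × 8.7⁴) / (8 × 64.0³ × 18)
  = 4.36548e+08 / 3.77487e+07 = 11.565 N/mm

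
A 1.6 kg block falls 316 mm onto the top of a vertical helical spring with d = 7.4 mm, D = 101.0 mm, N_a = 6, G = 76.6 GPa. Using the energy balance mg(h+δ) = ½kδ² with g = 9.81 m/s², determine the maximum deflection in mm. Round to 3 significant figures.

k = Gd⁴/(8D³N_a) = (76.6×10³)(7.4⁴)/(8·101.0³·6) = 4.6446 N/mm
W = mg = 1.6 × 9.81 = 15.696 N
½kδ² − Wδ − Wh = 0 → δ = (W + √(W² + 2kWh))/k
δ = (15.696 + √(246.36 + 46074))/4.6446 = (15.696 + 215.22)/4.6446 = 49.717 mm

49.7 mm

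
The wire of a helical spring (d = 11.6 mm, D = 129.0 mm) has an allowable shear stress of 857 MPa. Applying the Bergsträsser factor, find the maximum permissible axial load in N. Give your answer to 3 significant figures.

C = D/d = 129.0/11.6 = 11.1207
K_B = (4C+2)/(4C−3) = 46.483/41.483 = 1.1205
τ_max = K·8FD/(πd³) → F_max = τ_allow·πd³/(8DK)
F_max = 857·π·11.6³/(8·129.0·1.1205) = 4.2025e+06/1156.4 = 3634.1 N

3630 N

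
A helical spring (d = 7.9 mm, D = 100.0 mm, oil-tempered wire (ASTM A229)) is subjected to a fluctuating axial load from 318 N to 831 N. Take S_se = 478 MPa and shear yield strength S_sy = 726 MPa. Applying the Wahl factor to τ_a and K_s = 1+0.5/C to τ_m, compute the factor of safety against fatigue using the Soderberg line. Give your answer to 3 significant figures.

C = D/d = 100.0/7.9 = 12.6582; K_W = (4C−1)/(4C−4)+0.615/C = 1.1129; K_s = 1+0.5/C = 1.0395
F_a = (F_max−F_min)/2 = 256.5 N; F_m = (F_max+F_min)/2 = 574.5 N
τ_a = K_W·8F_aD/(πd³) = 1.1129 × 132.48 = 147.44 MPa
τ_m = K_s·8F_mD/(πd³) = 1.0395 × 296.72 = 308.44 MPa
Soderberg: 1/n_f = τ_a/S_se + τ_m/S_sy = 147.44/478 + 308.44/726 = 0.30845 + 0.42485 = 0.7333
n_f = 1/0.7333 = 1.364

1.36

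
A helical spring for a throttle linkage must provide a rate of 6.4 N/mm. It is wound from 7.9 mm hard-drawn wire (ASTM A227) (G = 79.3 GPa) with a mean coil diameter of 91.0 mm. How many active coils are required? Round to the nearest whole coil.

N_a = Gd⁴/(8D³k) = (79.3×10³ × 7.9⁴)/(8 × 91.0³ × 6.4)
    = 3.08874e+08 / 3.85828e+07 = 8.005 → 8 coils

8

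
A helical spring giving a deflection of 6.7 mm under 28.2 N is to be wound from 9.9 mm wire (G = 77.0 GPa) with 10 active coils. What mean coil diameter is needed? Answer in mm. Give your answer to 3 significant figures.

130 mm

Required rate k = F/δ = 28.2/6.7 = 4.209 N/mm
D = (Gd⁴/(8N_a·k))^(1/3) = (77.0×10³·9.9⁴/(8·10·4.209))^(1/3)
  = (2.19668e+06)^(1/3) = 129.9937 mm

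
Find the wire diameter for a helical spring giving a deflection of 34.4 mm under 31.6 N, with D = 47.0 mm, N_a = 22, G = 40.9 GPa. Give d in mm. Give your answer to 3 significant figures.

4.50 mm

Required rate k = F/δ = 31.6/34.4 = 0.9186 N/mm
d = (8D³N_a·k / G)^(1/4) = (8·47.0³·22·0.9186 / (40.9×10³))^0.25
  = (410.4)^0.25 = 4.5009 mm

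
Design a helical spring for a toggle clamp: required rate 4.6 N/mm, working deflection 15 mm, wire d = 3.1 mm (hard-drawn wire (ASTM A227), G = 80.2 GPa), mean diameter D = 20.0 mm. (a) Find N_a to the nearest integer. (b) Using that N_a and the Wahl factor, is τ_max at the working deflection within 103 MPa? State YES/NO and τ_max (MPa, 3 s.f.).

N_a = Gd⁴/(8D³k) = (80.2×10³)(3.1⁴)/(8·20.0³·4.6) = 25.16 → N_a = 25
Actual rate k = Gd⁴/(8D³·25) = 4.6291 N/mm
Working load F = kδ = 4.6291·15 = 69.437 N
C = 20.0/3.1 = 6.4516; K_W = (4C−1)/(4C−4)+0.615/C = 1.2329
τ_max = K_W·8FD/(πd³) = 1.2329·118.71 = 146.35 MPa
τ_max > 103 MPa → exceeds allowable

(a) 25 coils; (b) NO, τ_max = 146 MPa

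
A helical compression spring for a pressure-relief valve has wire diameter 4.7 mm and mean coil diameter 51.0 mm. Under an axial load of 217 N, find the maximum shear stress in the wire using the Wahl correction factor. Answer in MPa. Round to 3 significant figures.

307 MPa

Spring index C = D/d = 51.0/4.7 = 10.8511
K_W = (4C−1)/(4C−4) + 0.615/C = 42.404/39.404 + 0.0567 = 1.1328
τ₀ = 8FD/(πd³) = 8·217·51.0/(π·4.7³) = 88536/326.17 = 271.44 MPa
τ_max = K·τ₀ = 1.1328 × 271.44 = 307.49 MPa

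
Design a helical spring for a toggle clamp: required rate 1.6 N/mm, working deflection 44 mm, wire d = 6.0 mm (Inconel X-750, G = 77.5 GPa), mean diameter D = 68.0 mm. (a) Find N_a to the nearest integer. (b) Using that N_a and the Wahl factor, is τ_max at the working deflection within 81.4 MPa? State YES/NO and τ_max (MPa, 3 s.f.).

N_a = Gd⁴/(8D³k) = (77.5×10³)(6.0⁴)/(8·68.0³·1.6) = 24.96 → N_a = 25
Actual rate k = Gd⁴/(8D³·25) = 1.5972 N/mm
Working load F = kδ = 1.5972·44 = 70.275 N
C = 68.0/6.0 = 11.3333; K_W = (4C−1)/(4C−4)+0.615/C = 1.1268
τ_max = K_W·8FD/(πd³) = 1.1268·56.338 = 63.484 MPa
τ_max ≤ 81.4 MPa → acceptable

(a) 25 coils; (b) YES, τ_max = 63.5 MPa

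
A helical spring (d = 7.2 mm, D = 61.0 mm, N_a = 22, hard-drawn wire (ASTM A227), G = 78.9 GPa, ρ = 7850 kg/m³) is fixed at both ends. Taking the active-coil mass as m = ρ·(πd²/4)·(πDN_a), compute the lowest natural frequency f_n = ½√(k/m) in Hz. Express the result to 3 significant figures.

k = Gd⁴/(8D³N_a) = (78.9×10³)(7.2⁴)/(8·61.0³·22) = 5.3077 N/mm = 5307.7 N/m
Wire length L = πDN_a = π·61.0·22 = 4216 mm
m = ρ·(πd²/4)·L = 7850 × 40.715×10⁻⁶ m² × 4.216 m = 1.3475 kg
f_n = ½√(k/m) = 0.5·√(5307.7/1.3475) = 0.5·√(3938.9) = 31.38 Hz

31.4 Hz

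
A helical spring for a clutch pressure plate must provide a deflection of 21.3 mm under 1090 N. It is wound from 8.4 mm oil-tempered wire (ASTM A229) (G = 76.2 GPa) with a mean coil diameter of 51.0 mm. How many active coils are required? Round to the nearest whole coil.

Required rate k = F/δ = 1090/21.3 = 51.174 N/mm
N_a = Gd⁴/(8D³k) = (76.2×10³ × 8.4⁴)/(8 × 51.0³ × 51.174)
    = 3.79378e+08 / 5.43059e+07 = 6.986 → 7 coils

7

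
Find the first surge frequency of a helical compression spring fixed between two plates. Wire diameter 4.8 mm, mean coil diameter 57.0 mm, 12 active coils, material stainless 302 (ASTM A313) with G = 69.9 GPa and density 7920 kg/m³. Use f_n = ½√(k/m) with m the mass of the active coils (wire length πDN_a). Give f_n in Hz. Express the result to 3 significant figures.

k = Gd⁴/(8D³N_a) = (69.9×10³)(4.8⁴)/(8·57.0³·12) = 2.0871 N/mm = 2087.1 N/m
Wire length L = πDN_a = π·57.0·12 = 2148.8 mm
m = ρ·(πd²/4)·L = 7920 × 18.096×10⁻⁶ m² × 2.1488 m = 0.30797 kg
f_n = ½√(k/m) = 0.5·√(2087.1/0.30797) = 0.5·√(6777.1) = 41.162 Hz

41.2 Hz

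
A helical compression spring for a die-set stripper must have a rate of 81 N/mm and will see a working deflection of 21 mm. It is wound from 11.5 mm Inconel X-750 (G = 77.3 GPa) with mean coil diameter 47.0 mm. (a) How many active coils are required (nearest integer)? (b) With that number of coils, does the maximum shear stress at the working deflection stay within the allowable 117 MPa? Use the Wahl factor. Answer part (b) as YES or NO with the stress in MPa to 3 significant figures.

(a) 20 coils; (b) NO, τ_max = 187 MPa

N_a = Gd⁴/(8D³k) = (77.3×10³)(11.5⁴)/(8·47.0³·81) = 20.1 → N_a = 20
Actual rate k = Gd⁴/(8D³·20) = 81.387 N/mm
Working load F = kδ = 81.387·21 = 1709.1 N
C = 47.0/11.5 = 4.0870; K_W = (4C−1)/(4C−4)+0.615/C = 1.3934
τ_max = K_W·8FD/(πd³) = 1.3934·134.5 = 187.42 MPa
τ_max > 117 MPa → exceeds allowable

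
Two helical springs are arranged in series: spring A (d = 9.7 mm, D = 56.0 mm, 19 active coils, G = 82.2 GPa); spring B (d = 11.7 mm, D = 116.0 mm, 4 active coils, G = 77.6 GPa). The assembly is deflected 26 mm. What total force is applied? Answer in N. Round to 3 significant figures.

k_A = Gd⁴/(8D³N_a) = (82.2×10³)(9.7⁴)/(8·56.0³·19) = 27.262 N/mm
k_B = Gd⁴/(8D³N_a) = (77.6×10³)(11.7⁴)/(8·116.0³·4) = 29.113 N/mm
Series: 1/k_eq = 1/27.262 + 1/29.113 = 0.071031; k_eq = 14.078 N/mm
F = k_eq·δ = 14.078·26 = 366.04 N

366 N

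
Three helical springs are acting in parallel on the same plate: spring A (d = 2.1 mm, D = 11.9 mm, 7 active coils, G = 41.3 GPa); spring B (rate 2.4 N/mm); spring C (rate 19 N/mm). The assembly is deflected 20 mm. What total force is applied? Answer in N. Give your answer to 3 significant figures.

k_A = Gd⁴/(8D³N_a) = (41.3×10³)(2.1⁴)/(8·11.9³·7) = 8.5113 N/mm
Parallel: k_eq = 8.5113 + 2.4 + 19 = 29.911 N/mm
F = k_eq·δ = 29.911·20 = 598.23 N

598 N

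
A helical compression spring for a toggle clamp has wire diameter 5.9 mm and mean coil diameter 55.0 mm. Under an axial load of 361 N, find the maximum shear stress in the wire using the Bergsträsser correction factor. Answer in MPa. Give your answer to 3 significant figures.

282 MPa

Spring index C = D/d = 55.0/5.9 = 9.3220
K_B = (4C+2)/(4C−3) = 39.288/34.288 = 1.1458
τ₀ = 8FD/(πd³) = 8·361·55.0/(π·5.9³) = 158840/645.22 = 246.18 MPa
τ_max = K·τ₀ = 1.1458 × 246.18 = 282.08 MPa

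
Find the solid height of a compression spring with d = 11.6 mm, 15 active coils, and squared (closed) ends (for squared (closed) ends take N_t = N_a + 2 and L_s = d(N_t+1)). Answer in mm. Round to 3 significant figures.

squared (closed) ends: N_t = N_a + 2 = 15 + 2 = 17
L_s = d·(N_t+1) = 11.6 × 18 = 208.8 mm

209 mm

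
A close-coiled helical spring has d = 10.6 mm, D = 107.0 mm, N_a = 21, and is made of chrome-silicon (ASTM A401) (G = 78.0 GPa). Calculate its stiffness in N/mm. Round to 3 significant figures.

4.78 N/mm

k = Gd⁴/(8D³N_a) = (78.0×10³ × 10.6⁴) / (8 × 107.0³ × 21)
  = 9.84732e+08 / 2.05807e+08 = 4.7847 N/mm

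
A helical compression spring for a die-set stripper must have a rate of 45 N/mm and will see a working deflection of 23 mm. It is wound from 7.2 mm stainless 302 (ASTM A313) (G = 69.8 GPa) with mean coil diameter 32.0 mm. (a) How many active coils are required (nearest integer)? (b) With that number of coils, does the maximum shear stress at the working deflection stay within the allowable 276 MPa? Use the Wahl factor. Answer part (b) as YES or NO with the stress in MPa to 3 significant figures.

(a) 16 coils; (b) NO, τ_max = 305 MPa

N_a = Gd⁴/(8D³k) = (69.8×10³)(7.2⁴)/(8·32.0³·45) = 15.9 → N_a = 16
Actual rate k = Gd⁴/(8D³·16) = 44.722 N/mm
Working load F = kδ = 44.722·23 = 1028.6 N
C = 32.0/7.2 = 4.4444; K_W = (4C−1)/(4C−4)+0.615/C = 1.3561
τ_max = K_W·8FD/(πd³) = 1.3561·224.57 = 304.54 MPa
τ_max > 276 MPa → exceeds allowable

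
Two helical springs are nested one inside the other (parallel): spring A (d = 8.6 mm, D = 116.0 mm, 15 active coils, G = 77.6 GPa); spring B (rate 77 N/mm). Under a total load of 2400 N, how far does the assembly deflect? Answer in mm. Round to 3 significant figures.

30.3 mm

k_A = Gd⁴/(8D³N_a) = (77.6×10³)(8.6⁴)/(8·116.0³·15) = 2.2662 N/mm
Parallel: k_eq = 2.2662 + 77 = 79.266 N/mm
δ = F/k_eq = 2400/79.266 = 30.278 mm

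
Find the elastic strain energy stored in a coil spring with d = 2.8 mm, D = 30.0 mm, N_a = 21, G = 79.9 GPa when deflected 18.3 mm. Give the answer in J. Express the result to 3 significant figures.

k = Gd⁴/(8D³N_a) = (79.9×10³)(2.8⁴)/(8·30.0³·21) = 1.0827 N/mm
U = ½kδ² = 0.5 × 1.0827 × 18.3² = 181.29 N·mm = 0.18129 J

0.181 J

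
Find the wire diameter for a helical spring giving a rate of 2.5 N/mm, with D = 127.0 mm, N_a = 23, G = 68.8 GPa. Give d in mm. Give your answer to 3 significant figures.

10.8 mm

d = (8D³N_a·k / G)^(1/4) = (8·127.0³·23·2.5 / (68.8×10³))^0.25
  = (13696)^0.25 = 10.8180 mm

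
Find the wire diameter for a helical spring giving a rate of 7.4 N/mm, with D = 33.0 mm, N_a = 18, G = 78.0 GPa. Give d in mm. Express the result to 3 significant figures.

4.71 mm

d = (8D³N_a·k / G)^(1/4) = (8·33.0³·18·7.4 / (78.0×10³))^0.25
  = (490.95)^0.25 = 4.7072 mm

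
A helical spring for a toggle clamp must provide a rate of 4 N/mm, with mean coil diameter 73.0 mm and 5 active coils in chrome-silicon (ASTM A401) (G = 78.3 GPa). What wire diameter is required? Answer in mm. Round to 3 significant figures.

5.31 mm

d = (8D³N_a·k / G)^(1/4) = (8·73.0³·5·4 / (78.3×10³))^0.25
  = (794.93)^0.25 = 5.3098 mm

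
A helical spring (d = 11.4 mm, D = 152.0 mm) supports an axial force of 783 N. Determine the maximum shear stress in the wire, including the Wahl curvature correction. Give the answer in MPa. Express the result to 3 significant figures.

226 MPa

Spring index C = D/d = 152.0/11.4 = 13.3333
K_W = (4C−1)/(4C−4) + 0.615/C = 52.333/49.333 + 0.0461 = 1.1069
τ₀ = 8FD/(πd³) = 8·783·152.0/(π·11.4³) = 952128/4654.4 = 204.56 MPa
τ_max = K·τ₀ = 1.1069 × 204.56 = 226.44 MPa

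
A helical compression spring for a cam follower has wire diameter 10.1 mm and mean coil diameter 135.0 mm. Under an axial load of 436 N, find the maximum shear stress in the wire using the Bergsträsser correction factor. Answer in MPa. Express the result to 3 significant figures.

160 MPa

Spring index C = D/d = 135.0/10.1 = 13.3663
K_B = (4C+2)/(4C−3) = 55.465/50.465 = 1.0991
τ₀ = 8FD/(πd³) = 8·436·135.0/(π·10.1³) = 470880/3236.8 = 145.48 MPa
τ_max = K·τ₀ = 1.0991 × 145.48 = 159.89 MPa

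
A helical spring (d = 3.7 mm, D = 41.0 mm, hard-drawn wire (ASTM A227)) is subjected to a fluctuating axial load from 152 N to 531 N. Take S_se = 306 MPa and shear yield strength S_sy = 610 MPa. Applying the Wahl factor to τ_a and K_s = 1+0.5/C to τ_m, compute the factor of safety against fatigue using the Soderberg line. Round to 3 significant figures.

0.378

C = D/d = 41.0/3.7 = 11.0811; K_W = (4C−1)/(4C−4)+0.615/C = 1.1299; K_s = 1+0.5/C = 1.0451
F_a = (F_max−F_min)/2 = 189.5 N; F_m = (F_max+F_min)/2 = 341.5 N
τ_a = K_W·8F_aD/(πd³) = 1.1299 × 390.6 = 441.33 MPa
τ_m = K_s·8F_mD/(πd³) = 1.0451 × 703.9 = 735.66 MPa
Soderberg: 1/n_f = τ_a/S_se + τ_m/S_sy = 441.33/306 + 735.66/610 = 1.44227 + 1.20600 = 2.6483
n_f = 1/2.6483 = 0.3776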